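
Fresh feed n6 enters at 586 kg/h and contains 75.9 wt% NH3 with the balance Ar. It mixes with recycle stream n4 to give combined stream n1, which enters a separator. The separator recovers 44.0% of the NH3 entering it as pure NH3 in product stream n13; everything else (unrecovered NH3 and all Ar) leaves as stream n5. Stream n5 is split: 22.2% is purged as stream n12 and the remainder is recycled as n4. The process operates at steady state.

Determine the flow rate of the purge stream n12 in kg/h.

239.2 kg/h

Ar enters only via n6 and leaves only via the purge: 586×0.241 = 0.222×(Ar in n5), and the separator passes all Ar, so Ar in n1 = Ar in n5 = 636.15 kg/h.
NH3 in n1: m_A = 586×0.759 + (1−0.222)·(1−0.440)·m_A, so m_A = 444.77/0.5643 = 788.16 kg/h.
n5 = (1−0.440)×788.16 + 636.15 = 1077.5 kg/h.
Purge n12 = 0.222×1077.5 = 239.21 kg/h.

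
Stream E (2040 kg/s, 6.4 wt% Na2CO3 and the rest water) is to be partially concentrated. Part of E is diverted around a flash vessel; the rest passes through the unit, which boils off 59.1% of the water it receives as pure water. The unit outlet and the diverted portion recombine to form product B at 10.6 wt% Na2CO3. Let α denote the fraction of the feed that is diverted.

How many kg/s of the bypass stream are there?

All 2040×0.064 = 130.56 kg/s of Na2CO3 reaches B, so B = 130.56/0.106 = 1231.7 kg/s and vapour = 808.3 kg/s.
The evaporator receives (1−α)·2040 of feed at 0.936 water and removes 0.591 of that water:
0.591×0.936×(1−α)×2040 = 808.3
(1−α) = 808.3/1128.5 = 0.7163;  α = 0.2837.
Bypass flow = 0.2837×2040 = 578.8 kg/s.

578.8 kg/s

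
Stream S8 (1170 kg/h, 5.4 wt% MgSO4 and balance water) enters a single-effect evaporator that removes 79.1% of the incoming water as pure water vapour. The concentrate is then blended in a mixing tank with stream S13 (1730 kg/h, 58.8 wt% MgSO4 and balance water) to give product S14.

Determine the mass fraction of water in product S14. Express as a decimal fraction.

Vapour removed = 0.791×0.946×1170 = 875.49 kg/h; concentrate = 294.51 kg/h.
water reaching the mixer = 231.33 (from concentrate) + 1730×0.412 = 944.09 kg/h.
Product flow = 294.51 + 1730 = 2024.5 kg/h; water fraction = 0.466.

0.466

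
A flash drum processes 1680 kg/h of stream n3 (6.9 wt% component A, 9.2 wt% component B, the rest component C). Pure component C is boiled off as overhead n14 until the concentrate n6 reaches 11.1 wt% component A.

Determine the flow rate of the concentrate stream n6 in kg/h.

component A is conserved: 1680×0.069 = 115.92 kg/h all reports to the concentrate.
Concentrate = 115.92/(target fraction) = 1044.3 kg/h.

1044 kg/h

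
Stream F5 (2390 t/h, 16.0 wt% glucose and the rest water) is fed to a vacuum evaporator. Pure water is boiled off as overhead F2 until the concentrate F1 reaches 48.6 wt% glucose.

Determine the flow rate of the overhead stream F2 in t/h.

glucose is conserved: 2390×0.160 = 382.4 t/h all reports to the concentrate.
Concentrate = 382.4/(target fraction) = 786.83 t/h.
Overhead = 2390 − 786.83 = 1603.2 t/h.

1603 t/h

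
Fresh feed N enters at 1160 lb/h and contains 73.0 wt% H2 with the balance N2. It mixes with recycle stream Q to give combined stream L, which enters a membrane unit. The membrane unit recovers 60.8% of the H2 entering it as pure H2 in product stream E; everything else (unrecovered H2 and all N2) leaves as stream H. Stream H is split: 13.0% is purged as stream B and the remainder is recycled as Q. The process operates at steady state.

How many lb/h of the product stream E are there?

H2 in L: m_A = 1160×0.730 + (1−0.130)·(1−0.608)·m_A, so m_A = 846.8/0.6590 = 1285.1 lb/h.
Product E = 0.608×1285.1 = 781.31 lb/h.

781.3 lb/h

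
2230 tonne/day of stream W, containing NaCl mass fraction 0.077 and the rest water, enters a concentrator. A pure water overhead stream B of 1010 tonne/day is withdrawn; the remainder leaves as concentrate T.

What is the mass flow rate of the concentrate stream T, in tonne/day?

1220 tonne/day

Concentrate = 2230 − 1010 = 1220 tonne/day.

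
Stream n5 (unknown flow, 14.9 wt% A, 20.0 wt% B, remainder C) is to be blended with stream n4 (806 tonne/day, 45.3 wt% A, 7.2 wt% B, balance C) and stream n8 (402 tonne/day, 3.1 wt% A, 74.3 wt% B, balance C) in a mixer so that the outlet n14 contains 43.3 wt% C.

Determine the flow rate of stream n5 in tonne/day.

Let n5 be the unknown flow. Total out = 1208 + n5.
C balance: 473.7 + 0.651·n5 = 0.433·(1208 + n5)
(0.651 − 0.433)·n5 = 0.433×1208 − 473.7 = 49.362
n5 = 49.362 / 0.218 = 226.43 tonne/day

226.4 tonne/day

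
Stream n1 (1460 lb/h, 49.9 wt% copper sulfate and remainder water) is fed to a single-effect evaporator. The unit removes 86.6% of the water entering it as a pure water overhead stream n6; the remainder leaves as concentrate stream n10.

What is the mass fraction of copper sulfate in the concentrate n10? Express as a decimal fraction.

copper sulfate is not removed: 1460×0.499 = 728.54 lb/h of copper sulfate enters n10.
water entering = 1460×0.501 = 731.46 lb/h; overhead removed = 0.866×731.46 = 633.44 lb/h.
Concentrate = 1460 − 633.44 = 826.56 lb/h.
Mass fraction = 728.54/826.56 = 0.881.

0.881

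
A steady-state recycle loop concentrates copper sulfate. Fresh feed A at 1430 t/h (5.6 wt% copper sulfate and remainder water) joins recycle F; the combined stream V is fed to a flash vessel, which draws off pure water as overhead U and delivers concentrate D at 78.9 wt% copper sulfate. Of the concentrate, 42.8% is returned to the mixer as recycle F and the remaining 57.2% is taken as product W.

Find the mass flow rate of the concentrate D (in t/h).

177.4 t/h

Overall copper sulfate balance (none leaves overhead): copper sulfate in fresh feed = copper sulfate in product, i.e. 1430×0.056 = (1−0.428)·D·0.789.
D = 80.08/(0.789×0.572) = 177.44 t/h.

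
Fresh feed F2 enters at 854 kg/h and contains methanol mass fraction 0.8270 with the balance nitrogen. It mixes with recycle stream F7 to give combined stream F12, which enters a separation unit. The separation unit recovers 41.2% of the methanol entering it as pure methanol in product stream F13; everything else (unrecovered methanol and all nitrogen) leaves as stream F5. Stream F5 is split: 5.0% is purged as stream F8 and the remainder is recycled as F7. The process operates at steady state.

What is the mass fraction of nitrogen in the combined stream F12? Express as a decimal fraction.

0.6487

nitrogen enters only via F2 and leaves only via the purge: 854×0.173 = 0.050×(nitrogen in F5), and the separation unit passes all nitrogen, so nitrogen in F12 = nitrogen in F5 = 2954.8 kg/h.
methanol in F12: m_A = 854×0.827 + (1−0.050)·(1−0.412)·m_A, so m_A = 706.26/0.4414 = 1600 kg/h.
F12 = 1600 + 2954.8 = 4554.9 kg/h.
nitrogen fraction in F12 = 2954.8/4554.9 = 0.6487.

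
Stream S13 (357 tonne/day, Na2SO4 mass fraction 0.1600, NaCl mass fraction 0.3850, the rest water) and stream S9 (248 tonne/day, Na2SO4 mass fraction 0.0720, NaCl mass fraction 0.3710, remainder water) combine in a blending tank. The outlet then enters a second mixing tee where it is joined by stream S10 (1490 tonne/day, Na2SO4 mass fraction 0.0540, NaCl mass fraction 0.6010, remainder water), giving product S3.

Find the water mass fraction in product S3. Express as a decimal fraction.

Overall, product flow = 2095 tonne/day.
water in = 357×0.455 + 248×0.557 + 1490×0.345 = 814.62 tonne/day.
water fraction in S3 = 0.3888.

0.3888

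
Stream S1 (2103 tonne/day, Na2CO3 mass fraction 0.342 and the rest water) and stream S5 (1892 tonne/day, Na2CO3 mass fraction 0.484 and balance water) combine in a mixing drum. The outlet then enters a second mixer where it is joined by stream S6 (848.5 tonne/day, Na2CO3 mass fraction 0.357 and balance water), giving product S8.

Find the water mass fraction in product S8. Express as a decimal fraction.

Overall, product flow = 4843.5 tonne/day.
water in = 2103×0.658 + 1892×0.516 + 848.5×0.643 = 2905.6 tonne/day.
water fraction in S8 = 0.600.

0.600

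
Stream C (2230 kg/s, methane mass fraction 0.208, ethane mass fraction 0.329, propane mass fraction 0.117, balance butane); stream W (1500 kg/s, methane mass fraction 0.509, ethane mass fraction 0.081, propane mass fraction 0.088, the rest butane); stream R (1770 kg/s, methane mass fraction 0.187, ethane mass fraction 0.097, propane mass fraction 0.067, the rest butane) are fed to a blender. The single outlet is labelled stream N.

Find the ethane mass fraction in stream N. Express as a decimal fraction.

0.187

Total flow out = 2230 + 1500 + 1770 = 5500 kg/s.
ethane in = 2230×0.329 + 1500×0.081 + 1770×0.097 = 1026.9 kg/s.
ethane mass fraction in N = 1026.9/5500 = 0.187.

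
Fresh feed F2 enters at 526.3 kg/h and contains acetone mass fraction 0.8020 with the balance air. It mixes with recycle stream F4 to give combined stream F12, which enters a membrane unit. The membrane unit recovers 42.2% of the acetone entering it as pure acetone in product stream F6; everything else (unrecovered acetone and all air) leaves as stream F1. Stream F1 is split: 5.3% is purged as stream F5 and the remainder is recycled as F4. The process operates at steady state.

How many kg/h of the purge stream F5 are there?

air enters only via F2 and leaves only via the purge: 526.3×0.198 = 0.053×(air in F1), and the membrane unit passes all air, so air in F12 = air in F1 = 1966.2 kg/h.
acetone in F12: m_A = 526.3×0.802 + (1−0.053)·(1−0.422)·m_A, so m_A = 422.09/0.4526 = 932.53 kg/h.
F1 = (1−0.422)×932.53 + 1966.2 = 2505.2 kg/h.
Purge F5 = 0.053×2505.2 = 132.77 kg/h.

132.8 kg/h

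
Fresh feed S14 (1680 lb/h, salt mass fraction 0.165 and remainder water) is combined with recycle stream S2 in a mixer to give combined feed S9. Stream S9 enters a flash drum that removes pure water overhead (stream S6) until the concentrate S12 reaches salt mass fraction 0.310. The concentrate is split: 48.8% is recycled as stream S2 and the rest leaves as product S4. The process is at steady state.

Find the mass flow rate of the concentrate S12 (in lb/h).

Overall salt balance (none leaves overhead): salt in fresh feed = salt in product, i.e. 1680×0.165 = (1−0.488)·S12·0.310.
S12 = 277.2/(0.310×0.512) = 1746.5 lb/h.

1746 lb/h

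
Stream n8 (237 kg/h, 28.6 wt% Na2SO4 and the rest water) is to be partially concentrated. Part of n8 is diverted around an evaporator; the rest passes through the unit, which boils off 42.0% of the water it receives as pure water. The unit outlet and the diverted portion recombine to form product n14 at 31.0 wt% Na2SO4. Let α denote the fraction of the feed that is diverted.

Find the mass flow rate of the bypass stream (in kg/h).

All 237×0.286 = 67.782 kg/h of Na2SO4 reaches n14, so n14 = 67.782/0.310 = 218.65 kg/h and vapour = 18.348 kg/h.
The evaporator receives (1−α)·237 of feed at 0.714 water and removes 0.420 of that water:
0.420×0.714×(1−α)×237 = 18.348
(1−α) = 18.348/71.072 = 0.2582;  α = 0.7418.
Bypass flow = 0.7418×237 = 175.81 kg/h.

175.8 kg/h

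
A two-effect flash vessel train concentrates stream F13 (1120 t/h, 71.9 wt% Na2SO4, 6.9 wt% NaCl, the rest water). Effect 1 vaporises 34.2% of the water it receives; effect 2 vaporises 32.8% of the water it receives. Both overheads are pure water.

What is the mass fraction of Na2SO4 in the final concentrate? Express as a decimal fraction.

0.815

water in feed = 1120×0.212 = 237.44 t/h.
After stage 1: water left = (1−0.342)×237.44 = 156.24; stream total = 1038.8 t/h.
After stage 2: water left = (1−0.328)×156.24 = 104.99; final concentrate = 987.55 t/h.
Na2SO4 fraction = 805.28/987.55 = 0.815.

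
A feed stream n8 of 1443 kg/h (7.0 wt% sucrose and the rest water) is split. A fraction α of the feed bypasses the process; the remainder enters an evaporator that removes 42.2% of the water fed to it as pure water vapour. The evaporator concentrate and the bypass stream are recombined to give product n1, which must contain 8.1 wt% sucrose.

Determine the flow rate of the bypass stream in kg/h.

943.7 kg/h

All 1443×0.070 = 101.01 kg/h of sucrose reaches n1, so n1 = 101.01/0.081 = 1247 kg/h and vapour = 195.96 kg/h.
The evaporator receives (1−α)·1443 of feed at 0.930 water and removes 0.422 of that water:
0.422×0.930×(1−α)×1443 = 195.96
(1−α) = 195.96/566.32 = 0.3460;  α = 0.6540.
Bypass flow = 0.6540×1443 = 943.68 kg/h.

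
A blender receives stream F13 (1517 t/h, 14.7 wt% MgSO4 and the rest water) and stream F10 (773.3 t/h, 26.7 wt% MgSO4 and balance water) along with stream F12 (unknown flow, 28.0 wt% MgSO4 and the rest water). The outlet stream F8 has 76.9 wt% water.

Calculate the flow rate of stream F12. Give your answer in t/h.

Let F12 be the unknown flow. Total out = 2290.3 + F12.
water balance: 1860.8 + 0.720·F12 = 0.769·(2290.3 + F12)
(0.720 − 0.769)·F12 = 0.769×2290.3 − 1860.8 = -99.589
F12 = -99.589 / -0.049 = 2032.4 t/h

2032 t/h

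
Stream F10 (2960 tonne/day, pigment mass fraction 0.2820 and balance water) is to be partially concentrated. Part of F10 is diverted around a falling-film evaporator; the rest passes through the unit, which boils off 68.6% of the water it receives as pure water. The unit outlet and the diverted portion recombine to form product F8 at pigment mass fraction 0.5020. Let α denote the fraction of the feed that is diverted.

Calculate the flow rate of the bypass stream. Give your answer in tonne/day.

326.3 tonne/day

All 2960×0.282 = 834.72 tonne/day of pigment reaches F8, so F8 = 834.72/0.502 = 1662.8 tonne/day and vapour = 1297.2 tonne/day.
The evaporator receives (1−α)·2960 of feed at 0.718 water and removes 0.686 of that water:
0.686×0.718×(1−α)×2960 = 1297.2
(1−α) = 1297.2/1457.9 = 0.8898;  α = 0.1102.
Bypass flow = 0.1102×2960 = 326.33 tonne/day.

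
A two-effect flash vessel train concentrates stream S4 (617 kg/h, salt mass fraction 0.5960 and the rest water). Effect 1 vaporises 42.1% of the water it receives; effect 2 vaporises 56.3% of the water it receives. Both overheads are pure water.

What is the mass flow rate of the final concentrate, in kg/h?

430.8 kg/h

water in feed = 617×0.404 = 249.27 kg/h.
After stage 1: water left = (1−0.421)×249.27 = 144.33; stream total = 512.06 kg/h.
After stage 2: water left = (1−0.563)×144.33 = 63.071; final concentrate = 430.8 kg/h.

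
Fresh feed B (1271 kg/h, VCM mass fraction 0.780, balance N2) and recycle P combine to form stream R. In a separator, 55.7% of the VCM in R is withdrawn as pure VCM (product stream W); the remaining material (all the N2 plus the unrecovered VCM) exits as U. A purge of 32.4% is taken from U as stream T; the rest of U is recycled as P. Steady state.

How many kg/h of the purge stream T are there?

N2 enters only via B and leaves only via the purge: 1271×0.220 = 0.324×(N2 in U), and the separator passes all N2, so N2 in R = N2 in U = 863.02 kg/h.
VCM in R: m_A = 1271×0.780 + (1−0.324)·(1−0.557)·m_A, so m_A = 991.38/0.7005 = 1415.2 kg/h.
U = (1−0.557)×1415.2 + 863.02 = 1490 kg/h.
Purge T = 0.324×1490 = 482.74 kg/h.

482.7 kg/h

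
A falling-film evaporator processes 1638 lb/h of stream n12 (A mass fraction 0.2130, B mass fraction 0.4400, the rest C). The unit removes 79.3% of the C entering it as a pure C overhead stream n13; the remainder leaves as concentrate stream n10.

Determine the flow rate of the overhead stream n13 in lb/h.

C entering = 1638×0.347 = 568.39 lb/h; overhead removed = 0.793×568.39 = 450.73 lb/h.

450.7 lb/h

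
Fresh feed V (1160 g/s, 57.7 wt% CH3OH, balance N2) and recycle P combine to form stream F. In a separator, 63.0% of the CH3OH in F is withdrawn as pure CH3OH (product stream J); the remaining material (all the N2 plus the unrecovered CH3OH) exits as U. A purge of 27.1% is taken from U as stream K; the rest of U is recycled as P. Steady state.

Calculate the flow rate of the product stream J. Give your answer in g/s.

577.4 g/s

CH3OH in F: m_A = 1160×0.577 + (1−0.271)·(1−0.630)·m_A, so m_A = 669.32/0.7303 = 916.54 g/s.
Product J = 0.630×916.54 = 577.42 g/s.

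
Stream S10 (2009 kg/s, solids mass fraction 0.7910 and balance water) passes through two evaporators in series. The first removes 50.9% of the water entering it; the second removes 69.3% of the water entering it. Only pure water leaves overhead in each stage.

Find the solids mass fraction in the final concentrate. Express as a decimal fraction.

0.9617

water in feed = 2009×0.209 = 419.88 kg/s.
After stage 1: water left = (1−0.509)×419.88 = 206.16; stream total = 1795.3 kg/s.
After stage 2: water left = (1−0.693)×206.16 = 63.292; final concentrate = 1652.4 kg/s.
solids fraction = 1589.1/1652.4 = 0.9617.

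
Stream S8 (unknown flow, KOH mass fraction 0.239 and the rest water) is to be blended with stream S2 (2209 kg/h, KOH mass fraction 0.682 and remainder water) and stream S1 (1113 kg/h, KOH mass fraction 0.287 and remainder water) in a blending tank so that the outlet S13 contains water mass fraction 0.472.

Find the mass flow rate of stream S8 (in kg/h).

249 kg/h

Let S8 be the unknown flow. Total out = 3322 + S8.
water balance: 1496 + 0.761·S8 = 0.472·(3322 + S8)
(0.761 − 0.472)·S8 = 0.472×3322 − 1496 = 71.953
S8 = 71.953 / 0.289 = 248.97 kg/h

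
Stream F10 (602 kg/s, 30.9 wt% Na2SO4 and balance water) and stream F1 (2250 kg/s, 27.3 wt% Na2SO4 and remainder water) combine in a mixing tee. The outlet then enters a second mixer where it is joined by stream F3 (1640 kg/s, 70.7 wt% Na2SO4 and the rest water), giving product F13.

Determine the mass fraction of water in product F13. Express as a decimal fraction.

Overall, product flow = 4492 kg/s.
water in = 602×0.691 + 2250×0.727 + 1640×0.293 = 2532.3 kg/s.
water fraction in F13 = 0.5637.

0.5637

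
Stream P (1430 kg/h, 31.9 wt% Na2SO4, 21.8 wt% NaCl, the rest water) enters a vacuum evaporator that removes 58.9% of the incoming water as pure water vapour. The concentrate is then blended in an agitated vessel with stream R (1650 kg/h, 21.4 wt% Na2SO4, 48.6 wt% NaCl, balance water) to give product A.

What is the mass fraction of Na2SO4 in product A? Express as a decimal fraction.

0.3008

Vapour removed = 0.589×0.463×1430 = 389.97 kg/h; concentrate = 1040 kg/h.
Na2SO4 reaching the mixer = 456.17 (from concentrate) + 1650×0.214 = 809.27 kg/h.
Product flow = 1040 + 1650 = 2690 kg/h; Na2SO4 fraction = 0.3008.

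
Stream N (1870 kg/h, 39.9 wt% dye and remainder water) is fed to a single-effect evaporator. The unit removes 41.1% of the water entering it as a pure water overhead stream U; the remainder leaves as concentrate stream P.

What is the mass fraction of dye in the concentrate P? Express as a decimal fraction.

dye is not removed: 1870×0.399 = 746.13 kg/h of dye enters P.
water entering = 1870×0.601 = 1123.9 kg/h; overhead removed = 0.411×1123.9 = 461.91 kg/h.
Concentrate = 1870 − 461.91 = 1408.1 kg/h.
Mass fraction = 746.13/1408.1 = 0.530.

0.530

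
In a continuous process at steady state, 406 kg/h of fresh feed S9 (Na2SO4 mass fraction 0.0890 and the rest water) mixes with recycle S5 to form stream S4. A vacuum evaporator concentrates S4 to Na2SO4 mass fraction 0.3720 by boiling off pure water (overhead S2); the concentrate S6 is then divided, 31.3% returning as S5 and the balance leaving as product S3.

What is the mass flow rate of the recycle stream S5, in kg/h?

44.25 kg/h

Overall Na2SO4 balance (none leaves overhead): Na2SO4 in fresh feed = Na2SO4 in product, i.e. 406×0.089 = (1−0.313)·S6·0.372.
S6 = 36.134/(0.372×0.687) = 141.39 kg/h.
Recycle S5 = 0.313×141.39 = 44.255 kg/h.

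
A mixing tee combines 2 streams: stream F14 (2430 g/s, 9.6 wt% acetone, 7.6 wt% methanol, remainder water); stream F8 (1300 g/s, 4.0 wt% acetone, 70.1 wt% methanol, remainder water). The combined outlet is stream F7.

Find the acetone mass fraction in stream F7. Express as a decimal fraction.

Total flow out = 2430 + 1300 = 3730 g/s.
acetone in = 2430×0.096 + 1300×0.040 = 285.28 g/s.
acetone mass fraction in F7 = 285.28/3730 = 0.076.

0.076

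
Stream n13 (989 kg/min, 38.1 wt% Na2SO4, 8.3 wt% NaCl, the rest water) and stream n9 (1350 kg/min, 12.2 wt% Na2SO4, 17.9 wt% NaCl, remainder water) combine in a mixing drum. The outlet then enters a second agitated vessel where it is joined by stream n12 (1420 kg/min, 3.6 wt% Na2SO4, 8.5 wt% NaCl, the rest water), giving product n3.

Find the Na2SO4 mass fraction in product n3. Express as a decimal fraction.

Overall, product flow = 3759 kg/min.
Na2SO4 in = 989×0.381 + 1350×0.122 + 1420×0.036 = 592.63 kg/min.
Na2SO4 fraction in n3 = 0.1577.

0.1577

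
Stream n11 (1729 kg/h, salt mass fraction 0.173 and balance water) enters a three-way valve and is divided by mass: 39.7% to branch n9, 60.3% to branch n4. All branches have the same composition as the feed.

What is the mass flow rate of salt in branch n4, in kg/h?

180.4 kg/h

Branch n4 total = 0.603×1729 = 1042.6 kg/h.
salt in n4 = 0.173×1042.6 = 180.37 kg/h.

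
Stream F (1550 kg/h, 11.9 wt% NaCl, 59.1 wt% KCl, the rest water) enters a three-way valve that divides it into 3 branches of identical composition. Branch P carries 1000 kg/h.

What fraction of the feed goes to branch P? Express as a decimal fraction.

Fraction to P = 1000/1550 = 0.6452.

0.645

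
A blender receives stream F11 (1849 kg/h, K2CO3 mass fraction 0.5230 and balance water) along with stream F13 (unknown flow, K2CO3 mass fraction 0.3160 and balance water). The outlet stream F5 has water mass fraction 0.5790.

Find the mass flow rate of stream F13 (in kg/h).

1796 kg/h

Let F13 be the unknown flow. Total out = 1849 + F13.
water balance: 881.97 + 0.684·F13 = 0.579·(1849 + F13)
(0.684 − 0.579)·F13 = 0.579×1849 − 881.97 = 188.6
F13 = 188.6 / 0.105 = 1796.2 kg/h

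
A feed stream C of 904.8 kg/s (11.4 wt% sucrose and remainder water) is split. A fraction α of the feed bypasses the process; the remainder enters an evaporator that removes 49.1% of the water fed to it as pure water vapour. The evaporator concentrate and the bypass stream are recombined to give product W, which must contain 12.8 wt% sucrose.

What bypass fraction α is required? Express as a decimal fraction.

All 904.8×0.114 = 103.15 kg/s of sucrose reaches W, so W = 103.15/0.128 = 805.84 kg/s and vapour = 98.962 kg/s.
The evaporator receives (1−α)·904.8 of feed at 0.886 water and removes 0.491 of that water:
0.491×0.886×(1−α)×904.8 = 98.962
(1−α) = 98.962/393.61 = 0.2514;  α = 0.7486.

0.749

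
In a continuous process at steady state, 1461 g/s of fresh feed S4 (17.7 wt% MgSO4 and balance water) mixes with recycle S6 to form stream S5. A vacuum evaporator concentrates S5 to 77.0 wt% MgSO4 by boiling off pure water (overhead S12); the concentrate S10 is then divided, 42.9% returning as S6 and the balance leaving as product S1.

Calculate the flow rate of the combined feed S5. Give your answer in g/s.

Overall MgSO4 balance (none leaves overhead): MgSO4 in fresh feed = MgSO4 in product, i.e. 1461×0.177 = (1−0.429)·S10·0.770.
S10 = 258.6/(0.770×0.571) = 588.16 g/s.
Recycle S6 = 0.429×588.16 = 252.32 g/s.
Combined feed S5 = 1461 + 252.32 = 1713.3 g/s.

1713 g/s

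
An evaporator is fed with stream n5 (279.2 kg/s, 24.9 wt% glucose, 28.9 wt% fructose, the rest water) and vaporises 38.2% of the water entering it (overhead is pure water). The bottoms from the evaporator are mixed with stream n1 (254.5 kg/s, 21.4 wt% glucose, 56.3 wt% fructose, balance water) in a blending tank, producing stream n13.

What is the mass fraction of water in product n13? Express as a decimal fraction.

0.282

Vapour removed = 0.382×0.462×279.2 = 49.274 kg/s; concentrate = 229.93 kg/s.
water reaching the mixer = 79.716 (from concentrate) + 254.5×0.223 = 136.47 kg/s.
Product flow = 229.93 + 254.5 = 484.43 kg/s; water fraction = 0.282.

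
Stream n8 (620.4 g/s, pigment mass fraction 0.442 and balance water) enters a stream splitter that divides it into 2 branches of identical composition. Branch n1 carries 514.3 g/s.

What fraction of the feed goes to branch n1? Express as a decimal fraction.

Fraction to n1 = 514.3/620.4 = 0.8290.

0.829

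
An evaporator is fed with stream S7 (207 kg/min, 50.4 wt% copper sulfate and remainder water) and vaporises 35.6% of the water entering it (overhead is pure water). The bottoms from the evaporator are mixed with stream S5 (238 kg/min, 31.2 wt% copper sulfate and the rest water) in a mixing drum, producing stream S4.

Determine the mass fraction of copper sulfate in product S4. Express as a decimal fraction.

0.4372

Vapour removed = 0.356×0.496×207 = 36.551 kg/min; concentrate = 170.45 kg/min.
copper sulfate reaching the mixer = 104.33 (from concentrate) + 238×0.312 = 178.58 kg/min.
Product flow = 170.45 + 238 = 408.45 kg/min; copper sulfate fraction = 0.4372.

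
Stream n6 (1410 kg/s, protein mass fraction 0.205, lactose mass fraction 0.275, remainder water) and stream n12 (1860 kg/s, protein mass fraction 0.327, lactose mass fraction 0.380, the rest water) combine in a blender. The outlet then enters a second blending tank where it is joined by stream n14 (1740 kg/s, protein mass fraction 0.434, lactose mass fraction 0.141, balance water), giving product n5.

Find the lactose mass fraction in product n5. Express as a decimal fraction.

Overall, product flow = 5010 kg/s.
lactose in = 1410×0.275 + 1860×0.380 + 1740×0.141 = 1339.9 kg/s.
lactose fraction in n5 = 0.267.

0.267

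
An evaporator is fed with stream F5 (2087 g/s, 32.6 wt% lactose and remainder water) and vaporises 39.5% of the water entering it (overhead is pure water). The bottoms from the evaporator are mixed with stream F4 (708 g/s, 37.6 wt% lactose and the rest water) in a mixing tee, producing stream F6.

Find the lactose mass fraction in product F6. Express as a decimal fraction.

0.423

Vapour removed = 0.395×0.674×2087 = 555.62 g/s; concentrate = 1531.4 g/s.
lactose reaching the mixer = 680.36 (from concentrate) + 708×0.376 = 946.57 g/s.
Product flow = 1531.4 + 708 = 2239.4 g/s; lactose fraction = 0.423.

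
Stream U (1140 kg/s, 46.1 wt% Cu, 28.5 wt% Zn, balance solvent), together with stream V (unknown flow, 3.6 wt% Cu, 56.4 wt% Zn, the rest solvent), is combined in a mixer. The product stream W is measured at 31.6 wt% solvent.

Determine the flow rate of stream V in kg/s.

841.4 kg/s

Let V be the unknown flow. Total out = 1140 + V.
solvent balance: 289.56 + 0.400·V = 0.316·(1140 + V)
(0.400 − 0.316)·V = 0.316×1140 − 289.56 = 70.68
V = 70.68 / 0.084 = 841.43 kg/s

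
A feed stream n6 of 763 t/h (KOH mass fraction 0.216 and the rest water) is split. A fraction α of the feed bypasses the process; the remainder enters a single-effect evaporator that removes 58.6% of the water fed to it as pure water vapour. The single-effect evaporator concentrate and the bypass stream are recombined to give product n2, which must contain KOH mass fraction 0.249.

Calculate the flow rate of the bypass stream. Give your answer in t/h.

542.9 t/h

All 763×0.216 = 164.81 t/h of KOH reaches n2, so n2 = 164.81/0.249 = 661.88 t/h and vapour = 101.12 t/h.
The evaporator receives (1−α)·763 of feed at 0.784 water and removes 0.586 of that water:
0.586×0.784×(1−α)×763 = 101.12
(1−α) = 101.12/350.54 = 0.2885;  α = 0.7115.
Bypass flow = 0.7115×763 = 542.9 t/h.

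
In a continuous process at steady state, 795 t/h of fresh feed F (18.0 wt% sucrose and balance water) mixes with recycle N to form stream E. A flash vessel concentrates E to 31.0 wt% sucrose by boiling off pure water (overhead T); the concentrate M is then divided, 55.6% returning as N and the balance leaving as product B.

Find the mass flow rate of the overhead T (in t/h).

333.4 t/h

Overall sucrose balance (none leaves overhead): sucrose in fresh feed = sucrose in product, i.e. 795×0.180 = (1−0.556)·M·0.310.
M = 143.1/(0.310×0.444) = 1039.7 t/h.
Recycle N = 0.556×1039.7 = 578.06 t/h.
Combined feed E = 795 + 578.06 = 1373.1 t/h.
Overhead T = E − M = 1373.1 − 1039.7 = 333.39 t/h.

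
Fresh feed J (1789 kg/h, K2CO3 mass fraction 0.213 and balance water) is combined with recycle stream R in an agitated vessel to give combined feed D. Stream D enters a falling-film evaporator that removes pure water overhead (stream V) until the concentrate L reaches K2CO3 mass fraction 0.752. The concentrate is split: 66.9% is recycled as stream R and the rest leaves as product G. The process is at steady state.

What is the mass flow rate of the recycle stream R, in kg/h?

Overall K2CO3 balance (none leaves overhead): K2CO3 in fresh feed = K2CO3 in product, i.e. 1789×0.213 = (1−0.669)·L·0.752.
L = 381.06/(0.752×0.331) = 1530.9 kg/h.
Recycle R = 0.669×1530.9 = 1024.2 kg/h.

1024 kg/h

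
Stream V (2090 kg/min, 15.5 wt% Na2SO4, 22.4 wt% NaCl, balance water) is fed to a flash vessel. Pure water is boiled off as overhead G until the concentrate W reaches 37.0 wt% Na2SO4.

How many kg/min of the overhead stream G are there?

Na2SO4 is conserved: 2090×0.155 = 323.95 kg/min all reports to the concentrate.
Concentrate = 323.95/(target fraction) = 875.54 kg/min.
Overhead = 2090 − 875.54 = 1214.5 kg/min.

1214 kg/min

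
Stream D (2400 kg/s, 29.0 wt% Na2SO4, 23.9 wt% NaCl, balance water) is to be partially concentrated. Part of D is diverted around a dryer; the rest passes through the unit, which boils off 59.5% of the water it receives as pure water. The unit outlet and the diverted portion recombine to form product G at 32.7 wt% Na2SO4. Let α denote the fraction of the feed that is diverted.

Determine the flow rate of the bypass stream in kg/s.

All 2400×0.290 = 696 kg/s of Na2SO4 reaches G, so G = 696/0.327 = 2128.4 kg/s and vapour = 271.56 kg/s.
The evaporator receives (1−α)·2400 of feed at 0.471 water and removes 0.595 of that water:
0.595×0.471×(1−α)×2400 = 271.56
(1−α) = 271.56/672.59 = 0.4038;  α = 0.5962.
Bypass flow = 0.5962×2400 = 1431 kg/s.

1431 kg/s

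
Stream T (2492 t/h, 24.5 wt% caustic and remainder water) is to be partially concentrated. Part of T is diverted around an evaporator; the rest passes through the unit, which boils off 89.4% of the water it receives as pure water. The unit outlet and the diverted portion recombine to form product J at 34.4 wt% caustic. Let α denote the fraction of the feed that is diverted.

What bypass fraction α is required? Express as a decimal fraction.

All 2492×0.245 = 610.54 t/h of caustic reaches J, so J = 610.54/0.344 = 1774.8 t/h and vapour = 717.17 t/h.
The evaporator receives (1−α)·2492 of feed at 0.755 water and removes 0.894 of that water:
0.894×0.755×(1−α)×2492 = 717.17
(1−α) = 717.17/1682 = 0.4264;  α = 0.5736.

0.574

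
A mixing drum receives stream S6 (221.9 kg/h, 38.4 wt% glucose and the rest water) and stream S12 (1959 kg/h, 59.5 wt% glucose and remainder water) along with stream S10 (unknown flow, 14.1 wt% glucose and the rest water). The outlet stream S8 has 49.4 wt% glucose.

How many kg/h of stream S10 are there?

491.4 kg/h

Let S10 be the unknown flow. Total out = 2180.9 + S10.
glucose balance: 1250.8 + 0.141·S10 = 0.494·(2180.9 + S10)
(0.141 − 0.494)·S10 = 0.494×2180.9 − 1250.8 = -173.45
S10 = -173.45 / -0.353 = 491.36 kg/h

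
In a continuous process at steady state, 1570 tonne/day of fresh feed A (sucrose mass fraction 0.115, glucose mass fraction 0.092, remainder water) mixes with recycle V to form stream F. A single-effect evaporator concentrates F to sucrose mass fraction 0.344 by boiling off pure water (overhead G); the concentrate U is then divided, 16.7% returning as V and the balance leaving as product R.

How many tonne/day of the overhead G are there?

1045 tonne/day

Overall sucrose balance (none leaves overhead): sucrose in fresh feed = sucrose in product, i.e. 1570×0.115 = (1−0.167)·U·0.344.
U = 180.55/(0.344×0.833) = 630.08 tonne/day.
Recycle V = 0.167×630.08 = 105.22 tonne/day.
Combined feed F = 1570 + 105.22 = 1675.2 tonne/day.
Overhead G = F − U = 1675.2 − 630.08 = 1045.1 tonne/day.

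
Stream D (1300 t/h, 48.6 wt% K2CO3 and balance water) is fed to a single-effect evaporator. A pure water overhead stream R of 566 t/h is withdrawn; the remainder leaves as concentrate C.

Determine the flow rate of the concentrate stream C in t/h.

734 t/h

Concentrate = 1300 − 566 = 734 t/h.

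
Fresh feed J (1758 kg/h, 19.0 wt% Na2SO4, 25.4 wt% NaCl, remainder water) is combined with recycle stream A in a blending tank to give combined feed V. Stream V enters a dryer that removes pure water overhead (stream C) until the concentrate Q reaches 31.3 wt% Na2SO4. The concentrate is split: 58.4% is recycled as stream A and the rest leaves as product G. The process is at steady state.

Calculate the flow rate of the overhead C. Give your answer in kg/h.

Overall Na2SO4 balance (none leaves overhead): Na2SO4 in fresh feed = Na2SO4 in product, i.e. 1758×0.190 = (1−0.584)·Q·0.313.
Q = 334.02/(0.313×0.416) = 2565.3 kg/h.
Recycle A = 0.584×2565.3 = 1498.1 kg/h.
Combined feed V = 1758 + 1498.1 = 3256.1 kg/h.
Overhead C = V − Q = 3256.1 − 2565.3 = 690.84 kg/h.

690.8 kg/h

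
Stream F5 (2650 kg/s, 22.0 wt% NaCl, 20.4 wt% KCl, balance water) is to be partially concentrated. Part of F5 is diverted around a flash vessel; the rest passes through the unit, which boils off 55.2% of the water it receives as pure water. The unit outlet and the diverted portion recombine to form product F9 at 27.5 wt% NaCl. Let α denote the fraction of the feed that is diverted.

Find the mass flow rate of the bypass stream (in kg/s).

983.1 kg/s

All 2650×0.220 = 583 kg/s of NaCl reaches F9, so F9 = 583/0.275 = 2120 kg/s and vapour = 530 kg/s.
The evaporator receives (1−α)·2650 of feed at 0.576 water and removes 0.552 of that water:
0.552×0.576×(1−α)×2650 = 530
(1−α) = 530/842.57 = 0.6290;  α = 0.3710.
Bypass flow = 0.3710×2650 = 983.08 kg/s.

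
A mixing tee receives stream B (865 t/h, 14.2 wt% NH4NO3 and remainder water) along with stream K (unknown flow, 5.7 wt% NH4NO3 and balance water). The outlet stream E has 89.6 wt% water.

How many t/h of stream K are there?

699.4 t/h

Let K be the unknown flow. Total out = 865 + K.
water balance: 742.17 + 0.943·K = 0.896·(865 + K)
(0.943 − 0.896)·K = 0.896×865 − 742.17 = 32.87
K = 32.87 / 0.047 = 699.36 t/h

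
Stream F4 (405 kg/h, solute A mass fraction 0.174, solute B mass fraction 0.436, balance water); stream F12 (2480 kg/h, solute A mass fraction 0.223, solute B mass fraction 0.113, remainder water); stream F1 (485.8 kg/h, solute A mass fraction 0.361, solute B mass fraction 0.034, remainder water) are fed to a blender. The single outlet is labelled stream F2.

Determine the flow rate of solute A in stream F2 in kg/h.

798.9 kg/h

solute A out = solute A in = 405×0.174 + 2480×0.223 + 485.8×0.361 = 798.88 kg/h.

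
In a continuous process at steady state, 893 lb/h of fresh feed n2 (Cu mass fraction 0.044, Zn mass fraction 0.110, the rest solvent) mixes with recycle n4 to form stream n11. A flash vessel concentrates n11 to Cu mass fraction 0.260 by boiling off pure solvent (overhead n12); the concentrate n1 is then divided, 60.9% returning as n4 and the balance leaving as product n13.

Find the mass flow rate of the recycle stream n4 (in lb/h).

235.4 lb/h

Overall Cu balance (none leaves overhead): Cu in fresh feed = Cu in product, i.e. 893×0.044 = (1−0.609)·n1·0.260.
n1 = 39.292/(0.260×0.391) = 386.5 lb/h.
Recycle n4 = 0.609×386.5 = 235.38 lb/h.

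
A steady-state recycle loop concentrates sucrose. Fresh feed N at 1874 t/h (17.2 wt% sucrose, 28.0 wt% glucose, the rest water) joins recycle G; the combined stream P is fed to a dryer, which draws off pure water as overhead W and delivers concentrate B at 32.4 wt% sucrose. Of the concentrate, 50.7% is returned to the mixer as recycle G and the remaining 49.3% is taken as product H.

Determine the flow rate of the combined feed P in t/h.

Overall sucrose balance (none leaves overhead): sucrose in fresh feed = sucrose in product, i.e. 1874×0.172 = (1−0.507)·B·0.324.
B = 322.33/(0.324×0.493) = 2017.9 t/h.
Recycle G = 0.507×2017.9 = 1023.1 t/h.
Combined feed P = 1874 + 1023.1 = 2897.1 t/h.

2897 t/h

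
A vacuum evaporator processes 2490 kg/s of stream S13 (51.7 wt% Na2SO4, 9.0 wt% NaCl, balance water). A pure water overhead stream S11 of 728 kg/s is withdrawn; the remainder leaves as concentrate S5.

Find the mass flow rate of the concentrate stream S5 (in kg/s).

1762 kg/s

Concentrate = 2490 − 728 = 1762 kg/s.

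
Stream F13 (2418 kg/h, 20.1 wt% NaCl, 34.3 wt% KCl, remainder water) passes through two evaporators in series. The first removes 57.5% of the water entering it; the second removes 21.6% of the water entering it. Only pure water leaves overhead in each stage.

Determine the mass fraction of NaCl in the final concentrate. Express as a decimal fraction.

water in feed = 2418×0.456 = 1102.6 kg/h.
After stage 1: water left = (1−0.575)×1102.6 = 468.61; stream total = 1784 kg/h.
After stage 2: water left = (1−0.216)×468.61 = 367.39; final concentrate = 1682.8 kg/h.
NaCl fraction = 486.02/1682.8 = 0.289.

0.289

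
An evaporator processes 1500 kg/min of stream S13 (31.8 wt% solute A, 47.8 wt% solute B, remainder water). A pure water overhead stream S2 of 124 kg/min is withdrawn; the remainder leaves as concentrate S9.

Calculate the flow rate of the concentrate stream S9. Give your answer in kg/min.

Concentrate = 1500 − 124 = 1376 kg/min.

1376 kg/min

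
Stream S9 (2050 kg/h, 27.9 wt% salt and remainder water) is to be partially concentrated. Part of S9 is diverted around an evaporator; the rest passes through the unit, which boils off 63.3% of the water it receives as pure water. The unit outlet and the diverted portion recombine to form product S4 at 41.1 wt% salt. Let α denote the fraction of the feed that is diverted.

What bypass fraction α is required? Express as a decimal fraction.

All 2050×0.279 = 571.95 kg/h of salt reaches S4, so S4 = 571.95/0.411 = 1391.6 kg/h and vapour = 658.39 kg/h.
The evaporator receives (1−α)·2050 of feed at 0.721 water and removes 0.633 of that water:
0.633×0.721×(1−α)×2050 = 658.39
(1−α) = 658.39/935.61 = 0.7037;  α = 0.2963.

0.296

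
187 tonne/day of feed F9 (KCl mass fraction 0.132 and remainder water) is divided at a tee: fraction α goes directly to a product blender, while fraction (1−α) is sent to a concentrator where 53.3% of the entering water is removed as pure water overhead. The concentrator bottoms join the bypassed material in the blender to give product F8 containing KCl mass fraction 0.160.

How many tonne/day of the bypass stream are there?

All 187×0.132 = 24.684 tonne/day of KCl reaches F8, so F8 = 24.684/0.160 = 154.28 tonne/day and vapour = 32.725 tonne/day.
The evaporator receives (1−α)·187 of feed at 0.868 water and removes 0.533 of that water:
0.533×0.868×(1−α)×187 = 32.725
(1−α) = 32.725/86.514 = 0.3783;  α = 0.6217.
Bypass flow = 0.6217×187 = 116.27 tonne/day.

116.3 tonne/day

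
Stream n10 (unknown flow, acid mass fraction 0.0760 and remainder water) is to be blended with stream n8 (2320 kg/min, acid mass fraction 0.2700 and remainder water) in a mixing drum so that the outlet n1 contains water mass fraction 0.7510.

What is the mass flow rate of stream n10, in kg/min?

Let n10 be the unknown flow. Total out = 2320 + n10.
water balance: 1693.6 + 0.924·n10 = 0.751·(2320 + n10)
(0.924 − 0.751)·n10 = 0.751×2320 − 1693.6 = 48.72
n10 = 48.72 / 0.173 = 281.62 kg/min

281.6 kg/min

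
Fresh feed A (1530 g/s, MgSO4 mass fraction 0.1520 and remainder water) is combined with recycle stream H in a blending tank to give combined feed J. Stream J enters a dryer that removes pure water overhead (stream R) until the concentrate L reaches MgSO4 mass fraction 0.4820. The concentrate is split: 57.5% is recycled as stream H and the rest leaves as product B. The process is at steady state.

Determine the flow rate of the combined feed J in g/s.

2183 g/s

Overall MgSO4 balance (none leaves overhead): MgSO4 in fresh feed = MgSO4 in product, i.e. 1530×0.152 = (1−0.575)·L·0.482.
L = 232.56/(0.482×0.425) = 1135.3 g/s.
Recycle H = 0.575×1135.3 = 652.78 g/s.
Combined feed J = 1530 + 652.78 = 2182.8 g/s.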